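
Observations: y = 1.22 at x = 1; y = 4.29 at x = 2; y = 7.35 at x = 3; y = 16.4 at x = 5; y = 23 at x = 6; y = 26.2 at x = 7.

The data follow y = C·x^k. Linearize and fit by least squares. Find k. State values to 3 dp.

With ln yᵢ as the transformed response and ln xᵢ as the regressor:
AᵀA = [[11.2747, 7.1389]; [7.1389, 6]], rhs = [19.6758, 12.8484]ᵀ  (here Σln x = 7.1389, Σ(ln x)² = 11.2747, Σln y = 12.8484, Σln x·ln y = 19.6758).
Slope k = (n·Σln x·ln y − Σln x·Σln y)/(n·Σ(ln x)² − (Σln x)²) = (6·19.6758 − 7.1389·12.8484)/16.6845 = 1.57823; ln C = (Σln y − k·Σln x)/n = 0.26360.

k = 1.578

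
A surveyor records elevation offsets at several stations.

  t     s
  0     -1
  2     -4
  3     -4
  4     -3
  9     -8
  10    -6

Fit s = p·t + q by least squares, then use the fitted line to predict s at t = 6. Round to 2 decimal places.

ŝ = -5.05

Setting ∂/∂p … = 0 gives: 210·p + 28·q = -164;  28·p + 6·q = -26.
(Σt·t = 210, Σt = 28, Σ1 = 6, Σt·s = -164, Σs = -26.)
Eliminating q: 6·(row 1) − 28·(row 2) gives 476·p = 6·(-164) − 28·(-26) = -256, so p = -64/119.
Then q = ((-26) − 28·(-64/119))/6 = -31/17.
At t = 6: ŝ = (-64/119)·(6) + (-31/17)·(1) = -601/119.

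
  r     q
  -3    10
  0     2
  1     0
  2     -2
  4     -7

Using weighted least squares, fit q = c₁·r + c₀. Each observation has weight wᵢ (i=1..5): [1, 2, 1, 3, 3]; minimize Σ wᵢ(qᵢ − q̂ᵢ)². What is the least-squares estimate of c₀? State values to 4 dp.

c₀ = 2.4910

The normal system AᵀWA·[c₁, c₀]ᵀ = AᵀWq is [[70, 16]; [16, 10]]·[c₁, c₀]ᵀ = [-126, -13]ᵀ.
det = 70·10 − 16² = 444.
c₁ = ((-126)·10 − 16·(-13))/444 = -263/111; c₀ = (70·(-13) − 16·(-126))/444 = 553/222.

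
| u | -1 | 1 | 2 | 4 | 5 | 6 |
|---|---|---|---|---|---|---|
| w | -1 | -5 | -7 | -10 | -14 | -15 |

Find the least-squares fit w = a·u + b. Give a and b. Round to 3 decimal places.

The normal equations are: 83·a + 17·b = -218;  17·a + 6·b = -52.
Eliminating b: 6·(row 1) − 17·(row 2) gives 209·a = 6·(-218) − 17·(-52) = -424, so a = -424/209.
Then b = ((-52) − 17·(-424/209))/6 = -610/209.

a = -2.029, b = -2.919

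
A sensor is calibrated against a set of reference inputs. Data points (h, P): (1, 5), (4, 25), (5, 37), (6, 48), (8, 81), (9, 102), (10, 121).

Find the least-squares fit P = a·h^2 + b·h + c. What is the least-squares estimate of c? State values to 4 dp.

Normal-equation sums: Σh^2·h^2 = 22835, Σh^2·h = 2647, Σh^2 = 323, Σh·h = 323, Σh = 43, Σ1 = 7.
For XᵀP: Σh^2·P = 28604, Σh·P = 3354, ΣP = 419.
Normal equations: [[22835, 2647, 323]; [2647, 323, 43]; [323, 43, 7]]·[a, b, c]ᵀ = [28604, 3354, 419]ᵀ.
Inverting the 3×3 Gram matrix, [a, b, c]ᵀ = [49859/47964, 74237/47964, 1361/571]ᵀ.

c = 2.3835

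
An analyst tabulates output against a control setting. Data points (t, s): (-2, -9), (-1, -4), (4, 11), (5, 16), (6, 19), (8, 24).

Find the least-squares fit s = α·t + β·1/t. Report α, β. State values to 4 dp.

With design matrix M, MᵀM = [[146, 6]; [6, 20101/14400]] and Mᵀs = [452, 1237/60]ᵀ.
det = 146·(20101/14400) − 6² = 1208173/7200.
α = (452·(20101/14400) − 6·(1237/60))/(1208173/7200) = 3652186/1208173; β = (146·(1237/60) − 6·452)/(1208173/7200) = 2145840/1208173.

α = 3.0229, β = 1.7761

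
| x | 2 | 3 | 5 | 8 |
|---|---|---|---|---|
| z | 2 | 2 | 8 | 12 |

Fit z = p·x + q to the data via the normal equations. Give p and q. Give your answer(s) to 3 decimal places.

p = 1.810, q = -2.143

With design matrix A, AᵀA = [[102, 18]; [18, 4]] and Aᵀz = [146, 24]ᵀ.
det = 102·4 − 18² = 84.
p = (146·4 − 18·24)/84 = 38/21; q = (102·24 − 18·146)/84 = -15/7.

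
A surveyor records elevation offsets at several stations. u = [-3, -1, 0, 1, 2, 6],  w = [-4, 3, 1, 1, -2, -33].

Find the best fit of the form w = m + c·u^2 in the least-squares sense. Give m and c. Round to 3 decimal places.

m = 2.634, c = -0.977

Sums needed: Σ1 = 6, Σu^2 = 51, Σu^2·u^2 = 1395.
For Mᵀw: Σw = -34, Σu^2·w = -1228.
So MᵀM·[m, c]ᵀ = Mᵀw: [[6, 51]; [51, 1395]]·[m, c]ᵀ = [-34, -1228]ᵀ.
Determinant 6·1395 − 51² = 5769.
m = ((-34)·1395 − 51·(-1228))/5769 = 5066/1923; c = (6·(-1228) − 51·(-34))/5769 = -626/641.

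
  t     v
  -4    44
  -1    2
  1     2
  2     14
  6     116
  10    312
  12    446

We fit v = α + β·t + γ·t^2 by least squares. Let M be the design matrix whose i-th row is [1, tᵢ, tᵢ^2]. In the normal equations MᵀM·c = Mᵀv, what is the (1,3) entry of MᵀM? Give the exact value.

Row 1 ↔ basis 1, column 3 ↔ basis t^2, so (MᵀM)_{1,3} = Σᵢ t^2 = (1)·(16) + (1)·(1) + (1)·(1) + (1)·(4) + (1)·(36) + (1)·(100) + (1)·(144) = 302.

302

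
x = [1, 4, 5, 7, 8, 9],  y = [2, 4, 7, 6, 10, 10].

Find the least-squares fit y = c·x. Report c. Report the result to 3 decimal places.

Forming AᵀA = [[236]] and Aᵀy = [265]ᵀ gives AᵀA·[c]ᵀ = Aᵀy.
Hence c = 265 / 236 ≈ 1.12288.

c = 1.123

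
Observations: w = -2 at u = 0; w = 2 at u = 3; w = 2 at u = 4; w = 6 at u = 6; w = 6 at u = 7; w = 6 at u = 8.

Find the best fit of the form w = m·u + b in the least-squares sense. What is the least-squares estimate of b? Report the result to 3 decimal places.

Compute the Gram sums: Σu·u = 174, Σu = 28, Σ1 = 6.
Right-hand side: Σu·w = 140, Σw = 20.
So AᵀA·[m, b]ᵀ = Aᵀw: [[174, 28]; [28, 6]]·[m, b]ᵀ = [140, 20]ᵀ.
Determinant 174·6 − 28² = 260.
m = (140·6 − 28·20)/260 = 14/13; b = (174·20 − 28·140)/260 = -22/13.

b = -1.692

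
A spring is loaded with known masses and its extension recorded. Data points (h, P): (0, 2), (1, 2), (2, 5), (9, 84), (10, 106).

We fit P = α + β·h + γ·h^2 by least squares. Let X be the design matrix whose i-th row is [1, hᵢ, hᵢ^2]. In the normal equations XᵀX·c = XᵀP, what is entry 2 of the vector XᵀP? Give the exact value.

Entry 2 ↔ basis h, so (XᵀP)_{2} = Σᵢ (h)·Pᵢ = (0)·(2) + (1)·(2) + (2)·(5) + (9)·(84) + (10)·(106) = 1828.

1828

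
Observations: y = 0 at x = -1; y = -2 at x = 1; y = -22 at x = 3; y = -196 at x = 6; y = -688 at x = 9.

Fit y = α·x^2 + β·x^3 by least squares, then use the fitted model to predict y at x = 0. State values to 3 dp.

From the data, Σx^2·x^2 = 7940, Σx^2·x^3 = 67068, Σx^3·x^3 = 578828.
For Aᵀy: Σx^2·y = -62984, Σx^3·y = -544484.
So AᵀA·[α, β]ᵀ = Aᵀy: [[7940, 67068]; [67068, 578828]]·[α, β]ᵀ = [-62984, -544484]ᵀ.
Δ = 7940·578828 − 67068² = 97777696.
α = ((-62984)·578828 − 67068·(-544484))/97777696 = 3784385/6111106; β = (7940·(-544484) − 67068·(-62984))/97777696 = -6187003/6111106.
At x = 0: ŷ = (3784385/6111106)·(0) + (-6187003/6111106)·(0) = 0.

ŷ = 0.000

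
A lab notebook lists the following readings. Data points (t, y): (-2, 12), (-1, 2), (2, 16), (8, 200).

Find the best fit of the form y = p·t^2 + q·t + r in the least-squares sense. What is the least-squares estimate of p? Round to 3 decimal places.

p = 2.966

Compute the Gram sums: Σt^2·t^2 = 4129, Σt^2·t = 511, Σt^2 = 73, Σt·t = 73, Σt = 7, Σ1 = 4.
For Mᵀy: Σt^2·y = 12914, Σt·y = 1606, Σy = 230.
Row-reducing yields p = 11381/3837, q = 1405/1279, r = 5548/3837.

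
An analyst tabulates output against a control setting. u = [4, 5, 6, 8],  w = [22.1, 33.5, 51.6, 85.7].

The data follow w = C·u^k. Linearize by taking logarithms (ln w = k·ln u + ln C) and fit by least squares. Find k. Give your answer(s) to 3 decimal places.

Linearized form: ln w = k·ln u + ln C. From the 4 transformed points,
Sums: Σln u = 6.8669, Σ(ln u)² = 12.0466, Σln w = 15.0015, Σln u·ln w = 26.2641.
Normal system: [[12.0466, 6.8669]; [6.8669, 4]]·[k, ln C]ᵀ = [26.2641, 15.0015]ᵀ.
Δ = 12.0466·4 − (6.8669)² = 1.0316; k = (26.2641·4 − 6.8669·15.0015)/1.0316 = 1.97976, ln C = (12.0466·15.0015 − 6.8669·26.2641)/1.0316 = 0.35166.

k = 1.980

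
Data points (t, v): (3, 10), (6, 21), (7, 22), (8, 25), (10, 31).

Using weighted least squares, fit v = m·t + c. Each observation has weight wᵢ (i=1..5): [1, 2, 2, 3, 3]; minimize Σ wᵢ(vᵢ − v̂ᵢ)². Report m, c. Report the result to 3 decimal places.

m = 2.862, c = 2.407

Setting ∂/∂m … = 0 gives: 671·m + 83·c = 2120;  83·m + 11·c = 264.
det = 671·11 − 83² = 492.
m = (2120·11 − 83·264)/492 = 352/123; c = (671·264 − 83·2120)/492 = 296/123.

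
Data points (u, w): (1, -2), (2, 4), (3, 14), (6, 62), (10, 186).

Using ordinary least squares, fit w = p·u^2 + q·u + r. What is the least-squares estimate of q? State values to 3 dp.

q = -1.015

Compute the Gram sums: Σu^2·u^2 = 11394, Σu^2·u = 1252, Σu^2 = 150, Σu·u = 150, Σu = 22, Σ1 = 5.
Right-hand side: Σu^2·w = 20972, Σu·w = 2280, Σw = 264.
Solving the 3×3 system (Gaussian elimination) gives p = 40342/20371, q = -20668/20371, r = -3364/1567.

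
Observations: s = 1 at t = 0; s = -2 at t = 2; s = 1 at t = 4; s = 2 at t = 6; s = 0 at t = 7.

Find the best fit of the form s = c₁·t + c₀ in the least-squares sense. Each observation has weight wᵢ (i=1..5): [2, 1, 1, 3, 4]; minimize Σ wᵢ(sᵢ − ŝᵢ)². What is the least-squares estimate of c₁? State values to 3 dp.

c₁ = 0.037

The normal system XᵀWX·[c₁, c₀]ᵀ = XᵀWs is [[324, 52]; [52, 11]]·[c₁, c₀]ᵀ = [36, 7]ᵀ.
Eliminating c₀: 11·(row 1) − 52·(row 2) gives 860·c₁ = 11·36 − 52·7 = 32, so c₁ = 8/215.
Then c₀ = (7 − 52·(8/215))/11 = 99/215.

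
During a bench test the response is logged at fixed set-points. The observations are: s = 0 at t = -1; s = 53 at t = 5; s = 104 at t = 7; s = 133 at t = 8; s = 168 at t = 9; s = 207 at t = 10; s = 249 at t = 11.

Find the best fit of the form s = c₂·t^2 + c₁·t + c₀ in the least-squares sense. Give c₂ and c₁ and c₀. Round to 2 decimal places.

c₂ = 1.97, c₁ = 1.03, c₀ = -0.99

The normal system AᵀA·[c₂, c₁, c₀]ᵀ = Aᵀs is [[38325, 4039, 441]; [4039, 441, 49]; [441, 49, 7]]·[c₂, c₁, c₀]ᵀ = [79370, 8378, 914]ᵀ.
Solving the 3×3 system (Gaussian elimination) gives c₂ = 8938/4529, c₁ = 4678/4529, c₀ = -4482/4529.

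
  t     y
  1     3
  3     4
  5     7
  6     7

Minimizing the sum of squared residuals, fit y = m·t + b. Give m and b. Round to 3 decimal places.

m = 0.898, b = 1.881

The normal system AᵀA·[m, b]ᵀ = Aᵀy is [[71, 15]; [15, 4]]·[m, b]ᵀ = [92, 21]ᵀ.
Eliminating b: 4·(row 1) − 15·(row 2) gives 59·m = 4·92 − 15·21 = 53, so m = 53/59.
Then b = (21 − 15·(53/59))/4 = 111/59.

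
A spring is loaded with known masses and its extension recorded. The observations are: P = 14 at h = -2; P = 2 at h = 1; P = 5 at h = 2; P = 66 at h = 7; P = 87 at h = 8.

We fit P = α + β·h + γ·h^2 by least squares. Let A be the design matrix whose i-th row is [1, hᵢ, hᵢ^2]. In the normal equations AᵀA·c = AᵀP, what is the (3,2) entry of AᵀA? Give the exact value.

856

Row 3 ↔ basis h^2, column 2 ↔ basis h, so (AᵀA)_{3,2} = Σᵢ (h^2)·(h) = (4)·(-2) + (1)·(1) + (4)·(2) + (49)·(7) + (64)·(8) = 856.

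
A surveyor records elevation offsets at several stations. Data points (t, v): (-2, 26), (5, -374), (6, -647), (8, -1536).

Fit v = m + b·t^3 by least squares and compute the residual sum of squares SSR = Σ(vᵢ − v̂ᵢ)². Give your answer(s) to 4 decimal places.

Sums needed: Σ1 = 4, Σt^3 = 845, Σt^3·t^3 = 324489.
Right-hand side: Σv = -2531, Σt^3·v = -973142.
So XᵀX·[m, b]ᵀ = Xᵀv: [[4, 845]; [845, 324489]]·[m, b]ᵀ = [-2531, -973142]ᵀ.
Δ = 4·324489 − 845² = 583931.
m = ((-2531)·324489 − 845·(-973142))/583931 = 1023331/583931; b = (4·(-973142) − 845·(-2531))/583931 = -1753873/583931.
Residuals: 127891/583931, -179400/583931, 9880/583931, 41629/583931; SSR = 86262/583931.

SSR = 0.1477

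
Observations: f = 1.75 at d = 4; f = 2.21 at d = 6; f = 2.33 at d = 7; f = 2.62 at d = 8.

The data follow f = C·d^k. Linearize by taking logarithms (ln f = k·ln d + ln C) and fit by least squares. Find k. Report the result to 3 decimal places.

With ln fᵢ as the transformed response and ln dᵢ as the regressor:
Sums: Σln d = 7.2034, Σ(ln d)² = 13.2429, Σln f = 3.1617, Σln d·ln f = 5.8455.
Normal system: [[13.2429, 7.2034]; [7.2034, 4]]·[k, ln C]ᵀ = [5.8455, 3.1617]ᵀ.
Slope k = (n·Σln d·ln f − Σln d·Σln f)/(n·Σ(ln d)² − (Σln d)²) = (4·5.8455 − 7.2034·3.1617)/1.0824 = 0.56109; ln C = (Σln f − k·Σln d)/n = -0.22003.

k = 0.561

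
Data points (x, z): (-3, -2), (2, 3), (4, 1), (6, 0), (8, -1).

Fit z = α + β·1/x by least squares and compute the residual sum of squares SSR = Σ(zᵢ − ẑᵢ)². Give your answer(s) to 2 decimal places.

SSR = 2.19

Sums needed: Σ1 = 5, Σ1/x = 17/24, Σ1/x·1/x = 269/576.
Moment sums: Σz = 1, Σ1/x·z = 55/24.
Normal equations: [[5, 17/24]; [17/24, 269/576]]·[α, β]ᵀ = [1, 55/24]ᵀ.
Δ = 5·(269/576) − (17/24)² = 11/6.
α = (1·(269/576) − (17/24)·(55/24))/(11/6) = -111/176; β = (5·(55/24) − (17/24)·1)/(11/6) = 129/22.
Residuals: 103/176, 123/176, 29/176, -61/176, -97/88; SSR = 193/88.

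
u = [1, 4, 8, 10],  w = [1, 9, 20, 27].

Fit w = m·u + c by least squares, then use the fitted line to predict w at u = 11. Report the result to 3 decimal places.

Entries of XᵀX: Σu·u = 181, Σu = 23, Σ1 = 4.
And Σu·w = 467, Σw = 57.
So XᵀX·[m, c]ᵀ = Xᵀw: [[181, 23]; [23, 4]]·[m, c]ᵀ = [467, 57]ᵀ.
det = 181·4 − 23² = 195.
m = (467·4 − 23·57)/195 = 557/195; c = (181·57 − 23·467)/195 = -424/195.
At u = 11: ŵ = (557/195)·(11) + (-424/195)·(1) = 1901/65.

ŵ = 29.246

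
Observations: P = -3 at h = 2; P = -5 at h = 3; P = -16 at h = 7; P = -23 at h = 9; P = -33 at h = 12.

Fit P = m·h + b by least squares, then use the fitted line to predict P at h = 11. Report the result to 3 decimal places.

Setting ∂/∂m … = 0 gives: 287·m + 33·b = -736;  33·m + 5·b = -80.
(Σh·h = 287, Σh = 33, Σ1 = 5, Σh·P = -736, ΣP = -80.)
Eliminating b: 5·(row 1) − 33·(row 2) gives 346·m = 5·(-736) − 33·(-80) = -1040, so m = -520/173.
Then b = ((-80) − 33·(-520/173))/5 = 664/173.
At h = 11: P̂ = (-520/173)·(11) + (664/173)·(1) = -5056/173.

P̂ = -29.225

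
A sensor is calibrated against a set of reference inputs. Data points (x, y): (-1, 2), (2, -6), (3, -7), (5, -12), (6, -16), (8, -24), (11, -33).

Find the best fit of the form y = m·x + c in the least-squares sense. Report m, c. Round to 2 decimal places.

m = -2.95, c = 0.61

Setting ∂/∂m … = 0 gives: 260·m + 34·c = -746;  34·m + 7·c = -96.
Determinant 260·7 − 34² = 664.
m = ((-746)·7 − 34·(-96))/664 = -979/332; c = (260·(-96) − 34·(-746))/664 = 101/166.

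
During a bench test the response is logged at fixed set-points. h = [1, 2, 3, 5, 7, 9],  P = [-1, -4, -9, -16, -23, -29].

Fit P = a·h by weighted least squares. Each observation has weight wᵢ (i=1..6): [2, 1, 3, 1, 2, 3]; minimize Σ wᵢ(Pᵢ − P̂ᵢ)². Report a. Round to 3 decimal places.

a = -3.198

Forming XᵀWX = [[399]] and XᵀWP = [-1276]ᵀ gives XᵀWX·[a]ᵀ = XᵀWP.
Hence a = -1276 / 399 ≈ -3.19799.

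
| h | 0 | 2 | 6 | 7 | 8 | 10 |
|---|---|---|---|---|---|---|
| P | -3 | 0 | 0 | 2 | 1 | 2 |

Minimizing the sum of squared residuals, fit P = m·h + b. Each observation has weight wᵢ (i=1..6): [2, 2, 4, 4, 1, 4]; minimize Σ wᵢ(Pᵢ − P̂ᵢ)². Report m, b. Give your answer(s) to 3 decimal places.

m = 0.436, b = -2.023

Normal-equation sums: Σwᵢ·h·h = 812, Σwᵢ·h = 104, Σwᵢ·1 = 17.
Moment sums: Σwᵢ·h·P = 144, Σwᵢ·P = 11.
det = 812·17 − 104² = 2988.
m = (144·17 − 104·11)/2988 = 326/747; b = (812·11 − 104·144)/2988 = -1511/747.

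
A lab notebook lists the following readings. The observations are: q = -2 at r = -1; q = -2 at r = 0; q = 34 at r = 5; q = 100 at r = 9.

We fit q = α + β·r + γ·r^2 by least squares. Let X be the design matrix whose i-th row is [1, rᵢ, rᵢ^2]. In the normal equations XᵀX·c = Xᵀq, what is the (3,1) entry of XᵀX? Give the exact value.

107

Row 3 ↔ basis r^2, column 1 ↔ basis 1, so (XᵀX)_{3,1} = Σᵢ r^2 = (1)·(1) + (0)·(1) + (25)·(1) + (81)·(1) = 107.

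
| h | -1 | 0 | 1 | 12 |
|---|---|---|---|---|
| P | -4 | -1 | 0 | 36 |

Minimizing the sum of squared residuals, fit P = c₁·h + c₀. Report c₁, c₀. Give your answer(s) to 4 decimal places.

Normal-equation sums: Σh·h = 146, Σh = 12, Σ1 = 4.
Right-hand side: Σh·P = 436, ΣP = 31.
Eliminating c₀: 4·(row 1) − 12·(row 2) gives 440·c₁ = 4·436 − 12·31 = 1372, so c₁ = 343/110.
Then c₀ = (31 − 12·(343/110))/4 = -353/220.

c₁ = 3.1182, c₀ = -1.6045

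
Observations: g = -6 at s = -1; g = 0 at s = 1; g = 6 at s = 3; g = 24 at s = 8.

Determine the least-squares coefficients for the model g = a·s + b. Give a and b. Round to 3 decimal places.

With design matrix M, MᵀM = [[75, 11]; [11, 4]] and Mᵀg = [216, 24]ᵀ.
det = 75·4 − 11² = 179.
a = (216·4 − 11·24)/179 = 600/179; b = (75·24 − 11·216)/179 = -576/179.

a = 3.352, b = -3.218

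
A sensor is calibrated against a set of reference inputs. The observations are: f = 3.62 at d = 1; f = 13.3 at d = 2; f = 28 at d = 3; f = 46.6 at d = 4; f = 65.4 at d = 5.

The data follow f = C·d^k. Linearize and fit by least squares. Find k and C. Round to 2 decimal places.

With ln fᵢ as the transformed response and ln dᵢ as the regressor:
XᵀX = [[6.1995, 4.7875]; [4.7875, 5]], rhs = [17.5084, 15.2286]ᵀ  (here Σln d = 4.7875, Σ(ln d)² = 6.1995, Σln f = 15.2286, Σln d·ln f = 17.5084).
Δ = 6.1995·5 − (4.7875)² = 8.0774; k = (17.5084·5 − 4.7875·15.2286)/8.0774 = 1.81187, ln C = (6.1995·15.2286 − 4.7875·17.5084)/8.0774 = 1.31085, so C = exp(1.31085) = 3.70933.

k = 1.81, C = 3.71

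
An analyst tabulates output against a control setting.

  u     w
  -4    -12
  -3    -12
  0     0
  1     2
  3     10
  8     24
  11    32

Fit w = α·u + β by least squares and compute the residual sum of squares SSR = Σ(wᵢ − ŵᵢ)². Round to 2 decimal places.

Compute the Gram sums: Σu·u = 220, Σu = 16, Σ1 = 7.
And Σu·w = 660, Σw = 44.
So AᵀA·[α, β]ᵀ = Aᵀw: [[220, 16]; [16, 7]]·[α, β]ᵀ = [660, 44]ᵀ.
det = 220·7 − 16² = 1284.
α = (660·7 − 16·44)/1284 = 979/321; β = (220·44 − 16·660)/1284 = -220/321.
Residuals: 284/321, -695/321, 220/321, -39/107, 493/321, 92/321, -277/321; SSR = 2972/321.

SSR = 9.26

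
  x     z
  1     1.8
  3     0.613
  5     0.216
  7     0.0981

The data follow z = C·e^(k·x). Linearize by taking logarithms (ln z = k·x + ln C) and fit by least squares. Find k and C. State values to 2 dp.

With ln zᵢ as the transformed response and xᵢ as the regressor:
XᵀX = [[84.0000, 16.0000]; [16.0000, 4]], rhs = [-24.7951, -3.7558]ᵀ  (here Σx = 16.0000, Σ(x)² = 84.0000, Σln z = -3.7558, Σx·ln z = -24.7951).
Δ = 84.0000·4 − (16.0000)² = 80.0000; k = (-24.7951·4 − 16.0000·-3.7558)/80.0000 = -0.48859, ln C = (84.0000·-3.7558 − 16.0000·-24.7951)/80.0000 = 1.01539, so C = exp(1.01539) = 2.76043.

k = -0.49, C = 2.76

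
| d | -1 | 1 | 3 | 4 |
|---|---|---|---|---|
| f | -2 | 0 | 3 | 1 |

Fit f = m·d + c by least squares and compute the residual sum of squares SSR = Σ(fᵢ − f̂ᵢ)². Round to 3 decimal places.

Forming MᵀM = [[27, 7]; [7, 4]] and Mᵀf = [15, 2]ᵀ gives MᵀM·[m, c]ᵀ = Mᵀf.
Determinant 27·4 − 7² = 59.
m = (15·4 − 7·2)/59 = 46/59; c = (27·2 − 7·15)/59 = -51/59.
Residuals: -21/59, 5/59, 90/59, -74/59; SSR = 238/59.

SSR = 4.034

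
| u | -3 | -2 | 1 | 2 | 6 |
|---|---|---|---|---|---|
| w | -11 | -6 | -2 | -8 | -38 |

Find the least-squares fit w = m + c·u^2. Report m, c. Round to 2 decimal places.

From the data, Σ1 = 5, Σu^2 = 54, Σu^2·u^2 = 1410.
And Σw = -65, Σu^2·w = -1525.
Normal equations: [[5, 54]; [54, 1410]]·[m, c]ᵀ = [-65, -1525]ᵀ.
Δ = 5·1410 − 54² = 4134.
m = ((-65)·1410 − 54·(-1525))/4134 = -1550/689; c = (5·(-1525) − 54·(-65))/4134 = -4115/4134.

m = -2.25, c = -1.00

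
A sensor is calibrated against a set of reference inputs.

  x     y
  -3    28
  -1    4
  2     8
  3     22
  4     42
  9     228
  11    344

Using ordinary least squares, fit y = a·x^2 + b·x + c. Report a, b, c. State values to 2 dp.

From the data, Σx^2·x^2 = 21637, Σx^2·x = 2131, Σx^2 = 241, Σx·x = 241, Σx = 25, Σ1 = 7.
And Σx^2·y = 61250, Σx·y = 5998, Σy = 676.
Normal equations: [[21637, 2131, 241]; [2131, 241, 25]; [241, 25, 7]]·[a, b, c]ᵀ = [61250, 5998, 676]ᵀ.
Inverting the 3×3 Gram matrix, [a, b, c]ᵀ = [235123/79761, -28195/26587, -90226/79761]ᵀ.

a = 2.95, b = -1.06, c = -1.13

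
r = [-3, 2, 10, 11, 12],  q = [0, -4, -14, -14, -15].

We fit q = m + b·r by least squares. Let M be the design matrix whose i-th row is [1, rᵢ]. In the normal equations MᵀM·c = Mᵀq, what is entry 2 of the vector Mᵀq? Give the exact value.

-482

Entry 2 ↔ basis r, so (Mᵀq)_{2} = Σᵢ (r)·qᵢ = (-3)·(0) + (2)·(-4) + (10)·(-14) + (11)·(-14) + (12)·(-15) = -482.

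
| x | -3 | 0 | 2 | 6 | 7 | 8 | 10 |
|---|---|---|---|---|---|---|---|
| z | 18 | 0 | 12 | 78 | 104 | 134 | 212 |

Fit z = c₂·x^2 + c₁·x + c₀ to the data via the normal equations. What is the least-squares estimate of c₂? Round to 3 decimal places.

Compute the Gram sums: Σx^2·x^2 = 17890, Σx^2·x = 2052, Σx^2 = 262, Σx·x = 262, Σx = 30, Σ1 = 7.
Right-hand side: Σx^2·z = 37890, Σx·z = 4358, Σz = 558.
Inverting the 3×3 Gram matrix, [c₂, c₁, c₀]ᵀ = [36809/17941, 8105/17941, 230/233]ᵀ.

c₂ = 2.052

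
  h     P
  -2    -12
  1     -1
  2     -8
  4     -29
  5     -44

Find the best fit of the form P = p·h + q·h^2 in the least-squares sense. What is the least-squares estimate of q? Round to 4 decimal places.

q = -2.0563

XᵀX·[p, q]ᵀ = XᵀP reads: 50·p + 190·q = -329;  190·p + 914·q = -1645.
(Σh·h = 50, Σh·h^2 = 190, Σh^2·h^2 = 914, Σh·P = -329, Σh^2·P = -1645.)
Δ = 50·914 − 190² = 9600.
p = ((-329)·914 − 190·(-1645))/9600 = 987/800; q = (50·(-1645) − 190·(-329))/9600 = -329/160.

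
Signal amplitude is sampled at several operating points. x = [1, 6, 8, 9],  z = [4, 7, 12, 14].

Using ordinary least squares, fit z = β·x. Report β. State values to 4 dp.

The normal equations are: 182·β = 268.
Hence β = 268 / 182 ≈ 1.47253.

β = 1.4725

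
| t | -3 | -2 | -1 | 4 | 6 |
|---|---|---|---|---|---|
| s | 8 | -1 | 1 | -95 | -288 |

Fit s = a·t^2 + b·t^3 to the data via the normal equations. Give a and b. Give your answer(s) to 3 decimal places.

Sums needed: Σt^2·t^2 = 1650, Σt^2·t^3 = 8524, Σt^3·t^3 = 51546.
Right-hand side: Σt^2·s = -11819, Σt^3·s = -68497.
So XᵀX·[a, b]ᵀ = Xᵀs: [[1650, 8524]; [8524, 51546]]·[a, b]ᵀ = [-11819, -68497]ᵀ.
Eliminating b: 51546·(row 1) − 8524·(row 2) gives 12392324·a = 51546·(-11819) − 8524·(-68497) = -25353746, so a = -12676873/6196162.
Then b = ((-68497) − 8524·(-12676873/6196162))/51546 = -6137447/6196162.

a = -2.046, b = -0.991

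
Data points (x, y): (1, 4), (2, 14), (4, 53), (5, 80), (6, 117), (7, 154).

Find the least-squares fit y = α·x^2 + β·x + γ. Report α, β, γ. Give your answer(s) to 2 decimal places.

α = 2.93, β = 1.77, γ = -0.96

With design matrix M, MᵀM = [[4595, 757, 131]; [757, 131, 25]; [131, 25, 6]] and Mᵀy = [14666, 2424, 422]ᵀ.
Inverting the 3×3 Gram matrix, [α, β, γ]ᵀ = [2459/840, 1487/840, -67/70]ᵀ.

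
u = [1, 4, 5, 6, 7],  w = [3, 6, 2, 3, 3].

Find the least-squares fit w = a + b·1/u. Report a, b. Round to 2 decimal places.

a = 3.50, b = -0.29

Forming XᵀX = [[5, 739/420]; [739/420, 202981/176400]] and Xᵀw = [17, 204/35]ᵀ gives XᵀX·[a, b]ᵀ = Xᵀw.
Determinant 5·(202981/176400) − (739/420)² = 29299/11025.
a = (17·(202981/176400) − (739/420)·(204/35))/(29299/11025) = 1641605/468784; b = (5·(204/35) − (739/420)·17)/(29299/11025) = -33915/117196.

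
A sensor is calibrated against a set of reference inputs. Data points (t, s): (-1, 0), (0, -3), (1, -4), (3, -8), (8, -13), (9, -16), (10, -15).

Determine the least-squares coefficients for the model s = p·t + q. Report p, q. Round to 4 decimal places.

Compute the Gram sums: Σt·t = 256, Σt = 30, Σ1 = 7.
Right-hand side: Σt·s = -426, Σs = -59.
det = 256·7 − 30² = 892.
p = ((-426)·7 − 30·(-59))/892 = -303/223; q = (256·(-59) − 30·(-426))/892 = -581/223.

p = -1.3587, q = -2.6054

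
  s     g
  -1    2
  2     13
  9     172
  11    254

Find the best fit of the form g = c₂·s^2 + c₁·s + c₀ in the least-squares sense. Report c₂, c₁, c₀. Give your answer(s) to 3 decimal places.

c₂ = 1.948, c₁ = 1.455, c₀ = 1.778

Sums needed: Σs^2·s^2 = 21219, Σs^2·s = 2067, Σs^2 = 207, Σs·s = 207, Σs = 21, Σ1 = 4.
Right-hand side: Σs^2·g = 44720, Σs·g = 4366, Σg = 441.
MᵀM·[c₂, c₁, c₀]ᵀ = Mᵀg becomes [[21219, 2067, 207]; [2067, 207, 21]; [207, 21, 4]]·[c₂, c₁, c₀]ᵀ = [44720, 4366, 441]ᵀ.
Solving the 3×3 system (Gaussian elimination) gives c₂ = 18068/9273, c₁ = 13493/9273, c₀ = 5497/3091.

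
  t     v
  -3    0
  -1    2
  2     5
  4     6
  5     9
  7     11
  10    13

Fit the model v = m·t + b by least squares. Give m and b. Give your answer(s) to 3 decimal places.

m = 1.038, b = 3.014

Entries of XᵀX: Σt·t = 204, Σt = 24, Σ1 = 7.
For Xᵀv: Σt·v = 284, Σv = 46.
So XᵀX·[m, b]ᵀ = Xᵀv: [[204, 24]; [24, 7]]·[m, b]ᵀ = [284, 46]ᵀ.
Eliminating b: 7·(row 1) − 24·(row 2) gives 852·m = 7·284 − 24·46 = 884, so m = 221/213.
Then b = (46 − 24·(221/213))/7 = 214/71.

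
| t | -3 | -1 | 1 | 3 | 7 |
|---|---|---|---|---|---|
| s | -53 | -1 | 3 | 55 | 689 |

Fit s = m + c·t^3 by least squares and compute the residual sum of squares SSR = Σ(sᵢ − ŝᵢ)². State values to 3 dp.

SSR = 0.049

The normal system XᵀX·[m, c]ᵀ = Xᵀs is [[5, 343]; [343, 119109]]·[m, c]ᵀ = [693, 239247]ᵀ.
Eliminating c: 119109·(row 1) − 343·(row 2) gives 477896·m = 119109·693 − 343·239247 = 480816, so m = 60102/59737.
Then c = (239247 − 343·(60102/59737))/119109 = 119817/59737.
Residuals: 8896/59737, -22/59737, -708/59737, -9626/59737, 1460/59737; SSR = 2920/59737.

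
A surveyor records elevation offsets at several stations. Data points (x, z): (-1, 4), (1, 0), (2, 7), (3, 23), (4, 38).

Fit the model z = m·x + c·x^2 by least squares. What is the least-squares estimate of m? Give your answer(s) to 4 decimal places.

Forming AᵀA = [[31, 99]; [99, 355]] and Aᵀz = [231, 847]ᵀ gives AᵀA·[m, c]ᵀ = Aᵀz.
Eliminating c: 355·(row 1) − 99·(row 2) gives 1204·m = 355·231 − 99·847 = -1848, so m = -66/43.
Then c = (847 − 99·(-66/43))/355 = 121/43.

m = -1.5349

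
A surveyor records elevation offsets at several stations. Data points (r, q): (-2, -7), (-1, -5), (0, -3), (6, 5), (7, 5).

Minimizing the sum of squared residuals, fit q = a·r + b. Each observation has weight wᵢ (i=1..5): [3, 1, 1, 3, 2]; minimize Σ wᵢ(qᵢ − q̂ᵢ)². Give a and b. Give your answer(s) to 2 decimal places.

MᵀWM·[a, b]ᵀ = MᵀWq reads: 219·a + 25·b = 207;  25·a + 10·b = -4.
(Σwᵢ·r·r = 219, Σwᵢ·r = 25, Σwᵢ·1 = 10, Σwᵢ·r·q = 207, Σwᵢ·q = -4.)
Δ = 219·10 − 25² = 1565.
a = (207·10 − 25·(-4))/1565 = 434/313; b = (219·(-4) − 25·207)/1565 = -6051/1565.

a = 1.39, b = -3.87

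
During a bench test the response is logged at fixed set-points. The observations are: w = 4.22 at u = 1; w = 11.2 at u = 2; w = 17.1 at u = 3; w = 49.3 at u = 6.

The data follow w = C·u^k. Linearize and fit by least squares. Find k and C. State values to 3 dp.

With ln wᵢ as the transformed response and ln uᵢ as the regressor:
Σln u = 3.5835, Σ(ln u)² = 4.8978, Σln w = 10.5928, Σln u·ln w = 11.7778.
Equations: 4.8978·k + 3.5835·ln C = 11.7778;  3.5835·k + 4·ln C = 10.5928.
Solving (det = 6.7496): k = 1.35590, ln C = 1.43347, so C = exp(1.43347) = 4.19322.

k = 1.356, C = 4.193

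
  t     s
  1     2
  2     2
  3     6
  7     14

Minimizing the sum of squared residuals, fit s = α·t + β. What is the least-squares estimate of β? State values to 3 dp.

Entries of MᵀM: Σt·t = 63, Σt = 13, Σ1 = 4.
Right-hand side: Σt·s = 122, Σs = 24.
Eliminating β: 4·(row 1) − 13·(row 2) gives 83·α = 4·122 − 13·24 = 176, so α = 176/83.
Then β = (24 − 13·(176/83))/4 = -74/83.

β = -0.892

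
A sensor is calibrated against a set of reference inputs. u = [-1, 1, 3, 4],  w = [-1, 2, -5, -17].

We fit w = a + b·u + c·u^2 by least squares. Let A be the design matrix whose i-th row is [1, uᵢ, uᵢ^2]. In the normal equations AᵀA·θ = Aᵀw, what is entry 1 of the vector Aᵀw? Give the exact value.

-21

Entry 1 ↔ basis 1, so (Aᵀw)_{1} = Σᵢ wᵢ = (1)·(-1) + (1)·(2) + (1)·(-5) + (1)·(-17) = -21.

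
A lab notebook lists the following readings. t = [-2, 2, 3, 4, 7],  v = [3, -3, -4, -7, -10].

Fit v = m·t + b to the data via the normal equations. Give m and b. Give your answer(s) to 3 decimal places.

m = -1.477, b = -0.065

Compute the Gram sums: Σt·t = 82, Σt = 14, Σ1 = 5.
And Σt·v = -122, Σv = -21.
Eliminating b: 5·(row 1) − 14·(row 2) gives 214·m = 5·(-122) − 14·(-21) = -316, so m = -158/107.
Then b = ((-21) − 14·(-158/107))/5 = -7/107.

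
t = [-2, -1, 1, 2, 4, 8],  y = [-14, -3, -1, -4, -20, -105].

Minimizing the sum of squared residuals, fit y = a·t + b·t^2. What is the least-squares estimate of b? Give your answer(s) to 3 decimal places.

b = -1.957

Compute the Gram sums: Σt·t = 90, Σt·t^2 = 576, Σt^2·t^2 = 4386.
For Aᵀy: Σt·y = -898, Σt^2·y = -7116.
det = 90·4386 − 576² = 62964.
a = ((-898)·4386 − 576·(-7116))/62964 = 13349/5247; b = (90·(-7116) − 576·(-898))/62964 = -3422/1749.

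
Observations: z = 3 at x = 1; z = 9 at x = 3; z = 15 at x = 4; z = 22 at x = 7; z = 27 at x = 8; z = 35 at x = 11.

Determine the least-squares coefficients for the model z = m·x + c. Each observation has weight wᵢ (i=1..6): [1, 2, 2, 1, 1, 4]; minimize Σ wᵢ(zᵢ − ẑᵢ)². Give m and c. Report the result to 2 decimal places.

MᵀWM·[m, c]ᵀ = MᵀWz reads: 648·m + 74·c = 2087;  74·m + 11·c = 240.
(Σwᵢ·x·x = 648, Σwᵢ·x = 74, Σwᵢ·1 = 11, Σwᵢ·x·z = 2087, Σwᵢ·z = 240.)
Eliminating c: 11·(row 1) − 74·(row 2) gives 1652·m = 11·2087 − 74·240 = 5197, so m = 5197/1652.
Then c = (240 − 74·(5197/1652))/11 = 541/826.

m = 3.15, c = 0.65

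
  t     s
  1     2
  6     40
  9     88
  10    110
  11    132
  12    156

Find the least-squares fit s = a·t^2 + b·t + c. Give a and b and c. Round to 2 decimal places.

XᵀX·[a, b, c]ᵀ = Xᵀs reads: 53235·a + 5005·b + 483·c = 58006;  5005·a + 483·b + 49·c = 5458;  483·a + 49·b + 6·c = 528.
(Σt^2·t^2 = 53235, Σt^2·t = 5005, Σt^2 = 483, Σt·t = 483, Σt = 49, Σ1 = 6, Σt^2·s = 58006, Σt·s = 5458, Σs = 528.)
Row-reducing yields a = 3683/3444, b = 165/1148, c = 91/123.

a = 1.07, b = 0.14, c = 0.74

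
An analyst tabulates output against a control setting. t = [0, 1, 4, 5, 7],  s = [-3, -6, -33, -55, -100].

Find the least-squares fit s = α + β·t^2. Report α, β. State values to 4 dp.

α = -3.3356, β = -1.9816

Sums needed: Σ1 = 5, Σt^2 = 91, Σt^2·t^2 = 3283.
And Σs = -197, Σt^2·s = -6809.
So MᵀM·[α, β]ᵀ = Mᵀs: [[5, 91]; [91, 3283]]·[α, β]ᵀ = [-197, -6809]ᵀ.
Δ = 5·3283 − 91² = 8134.
α = ((-197)·3283 − 91·(-6809))/8134 = -1938/581; β = (5·(-6809) − 91·(-197))/8134 = -8059/4067.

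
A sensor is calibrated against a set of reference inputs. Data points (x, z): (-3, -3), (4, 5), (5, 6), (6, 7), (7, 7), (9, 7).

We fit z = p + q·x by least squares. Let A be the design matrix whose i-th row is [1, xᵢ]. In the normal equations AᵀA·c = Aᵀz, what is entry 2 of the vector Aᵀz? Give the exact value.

213

Entry 2 ↔ basis x, so (Aᵀz)_{2} = Σᵢ (x)·zᵢ = (-3)·(-3) + (4)·(5) + (5)·(6) + (6)·(7) + (7)·(7) + (9)·(7) = 213.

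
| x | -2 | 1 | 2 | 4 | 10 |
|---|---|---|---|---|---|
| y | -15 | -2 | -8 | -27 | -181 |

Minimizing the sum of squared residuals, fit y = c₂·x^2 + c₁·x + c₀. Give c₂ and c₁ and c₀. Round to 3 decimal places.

c₂ = -1.971, c₁ = 1.914, c₀ = -3.062

From the data, Σx^2·x^2 = 10289, Σx^2·x = 1065, Σx^2 = 125, Σx·x = 125, Σx = 15, Σ1 = 5.
Right-hand side: Σx^2·y = -18626, Σx·y = -1906, Σy = -233.
So AᵀA·[c₂, c₁, c₀]ᵀ = Aᵀy: [[10289, 1065, 125]; [1065, 125, 15]; [125, 15, 5]]·[c₂, c₁, c₀]ᵀ = [-18626, -1906, -233]ᵀ.
Solving the 3×3 system (Gaussian elimination) gives c₂ = -2125/1078, c₁ = 10319/5390, c₀ = -1179/385.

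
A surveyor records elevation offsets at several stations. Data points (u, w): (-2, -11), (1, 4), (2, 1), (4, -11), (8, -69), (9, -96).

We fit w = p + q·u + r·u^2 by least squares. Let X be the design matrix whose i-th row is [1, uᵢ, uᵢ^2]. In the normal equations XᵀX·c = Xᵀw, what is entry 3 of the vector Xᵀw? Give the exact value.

Entry 3 ↔ basis u^2, so (Xᵀw)_{3} = Σᵢ (u^2)·wᵢ = (4)·(-11) + (1)·(4) + (4)·(1) + (16)·(-11) + (64)·(-69) + (81)·(-96) = -12404.

-12404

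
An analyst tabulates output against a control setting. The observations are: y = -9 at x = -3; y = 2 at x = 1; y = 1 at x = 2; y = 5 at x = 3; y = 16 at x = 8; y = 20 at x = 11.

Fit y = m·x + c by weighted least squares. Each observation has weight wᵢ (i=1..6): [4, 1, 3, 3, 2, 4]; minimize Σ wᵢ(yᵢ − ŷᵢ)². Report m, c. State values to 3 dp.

m = 2.093, c = -2.232

Sums needed: Σwᵢ·x·x = 688, Σwᵢ·x = 64, Σwᵢ·1 = 17.
Moment sums: Σwᵢ·x·y = 1297, Σwᵢ·y = 96.
Normal equations: [[688, 64]; [64, 17]]·[m, c]ᵀ = [1297, 96]ᵀ.
Δ = 688·17 − 64² = 7600.
m = (1297·17 − 64·96)/7600 = 3181/1520; c = (688·96 − 64·1297)/7600 = -212/95.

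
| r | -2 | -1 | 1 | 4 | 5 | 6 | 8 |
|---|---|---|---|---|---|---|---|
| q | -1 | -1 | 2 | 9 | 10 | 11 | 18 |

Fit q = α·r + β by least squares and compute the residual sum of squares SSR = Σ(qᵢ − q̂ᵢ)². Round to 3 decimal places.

The normal equations are: 147·α + 21·β = 301;  21·α + 7·β = 48.
(Σr·r = 147, Σr = 21, Σ1 = 7, Σr·q = 301, Σq = 48.)
Determinant 147·7 − 21² = 588.
α = (301·7 − 21·48)/588 = 157/84; β = (147·48 − 21·301)/588 = 5/4.
Residuals: 125/84, -8/21, -47/42, 23/84, -25/42, -41/28, 151/84; SSR = 113/12.

SSR = 9.417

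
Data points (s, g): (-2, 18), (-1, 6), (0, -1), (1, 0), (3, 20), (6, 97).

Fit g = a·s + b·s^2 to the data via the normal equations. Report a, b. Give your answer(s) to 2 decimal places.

a = -2.78, b = 3.16

Entries of AᵀA: Σs·s = 51, Σs·s^2 = 235, Σs^2·s^2 = 1395.
For Aᵀg: Σs·g = 600, Σs^2·g = 3750.
Normal equations: [[51, 235]; [235, 1395]]·[a, b]ᵀ = [600, 3750]ᵀ.
Δ = 51·1395 − 235² = 15920.
a = (600·1395 − 235·3750)/15920 = -4425/1592; b = (51·3750 − 235·600)/15920 = 5025/1592.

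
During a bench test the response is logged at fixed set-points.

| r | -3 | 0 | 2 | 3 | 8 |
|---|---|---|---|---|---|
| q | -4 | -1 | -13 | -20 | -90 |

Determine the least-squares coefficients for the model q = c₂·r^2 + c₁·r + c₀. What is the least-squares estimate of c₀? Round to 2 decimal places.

c₀ = -2.44

The normal system MᵀM·[c₂, c₁, c₀]ᵀ = Mᵀq is [[4274, 520, 86]; [520, 86, 10]; [86, 10, 5]]·[c₂, c₁, c₀]ᵀ = [-6028, -794, -128]ᵀ.
Inverting the 3×3 Gram matrix, [c₂, c₁, c₀]ᵀ = [-432/419, -3413/1257, -3062/1257]ᵀ.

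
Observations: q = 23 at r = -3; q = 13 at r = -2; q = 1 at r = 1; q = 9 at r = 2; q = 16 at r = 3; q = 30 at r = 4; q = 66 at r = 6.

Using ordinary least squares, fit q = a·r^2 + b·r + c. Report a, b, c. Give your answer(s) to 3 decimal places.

a = 1.978, b = -1.144, c = 2.043

From the data, Σr^2·r^2 = 1747, Σr^2·r = 281, Σr^2 = 79, Σr·r = 79, Σr = 11, Σ1 = 7.
And Σr^2·q = 3296, Σr·q = 488, Σq = 158.
So MᵀM·[a, b, c]ᵀ = Mᵀq: [[1747, 281, 79]; [281, 79, 11]; [79, 11, 7]]·[a, b, c]ᵀ = [3296, 488, 158]ᵀ.
Row-reducing yields a = 1549/783, b = -2687/2349, c = 4798/2349.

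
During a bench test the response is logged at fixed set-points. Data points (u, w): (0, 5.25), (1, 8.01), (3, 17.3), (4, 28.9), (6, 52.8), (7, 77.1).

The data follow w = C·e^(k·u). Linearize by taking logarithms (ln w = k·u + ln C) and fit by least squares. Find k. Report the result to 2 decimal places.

Linearized form: ln w = k·u + ln C. From the 6 transformed points,
Over the data: Σu = 21.0000, Σ(u)² = 111.0000, Σln w = 18.2651, Σu·ln w = 78.3030.
Normal system: [[111.0000, 21.0000]; [21.0000, 6]]·[k, ln C]ᵀ = [78.3030, 18.2651]ᵀ.
Δ = 111.0000·6 − (21.0000)² = 225.0000; k = (78.3030·6 − 21.0000·18.2651)/225.0000 = 0.38334, ln C = (111.0000·18.2651 − 21.0000·78.3030)/225.0000 = 1.70250.

k = 0.38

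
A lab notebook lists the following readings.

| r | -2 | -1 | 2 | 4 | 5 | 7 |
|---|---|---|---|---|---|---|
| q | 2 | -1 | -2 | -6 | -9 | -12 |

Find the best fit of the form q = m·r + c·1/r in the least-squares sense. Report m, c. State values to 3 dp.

m = -1.793, c = 2.924

Normal-equation sums: Σr·r = 99, Σr·1/r = 6, Σ1/r·1/r = 31809/19600.
And Σr·q = -160, Σ1/r·q = -421/70.
Normal equations: [[99, 6]; [6, 31809/19600]]·[m, c]ᵀ = [-160, -421/70]ᵀ.
det = 99·(31809/19600) − 6² = 2443491/19600.
m = ((-160)·(31809/19600) − 6·(-421/70))/(2443491/19600) = -1460720/814497; c = (99·(-421/70) − 6·(-160))/(2443491/19600) = 2381960/814497.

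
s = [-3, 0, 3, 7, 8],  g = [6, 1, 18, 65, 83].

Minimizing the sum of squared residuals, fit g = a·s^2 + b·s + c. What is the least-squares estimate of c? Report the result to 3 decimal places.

Compute the Gram sums: Σs^2·s^2 = 6659, Σs^2·s = 855, Σs^2 = 131, Σs·s = 131, Σs = 15, Σ1 = 5.
Right-hand side: Σs^2·g = 8713, Σs·g = 1155, Σg = 173.
So XᵀX·[a, b, c]ᵀ = Xᵀg: [[6659, 855, 131]; [855, 131, 15]; [131, 15, 5]]·[a, b, c]ᵀ = [8713, 1155, 173]ᵀ.
Solving the 3×3 system (Gaussian elimination) gives a = 82103/80076, b = 50375/26692, c = 41539/20019.

c = 2.075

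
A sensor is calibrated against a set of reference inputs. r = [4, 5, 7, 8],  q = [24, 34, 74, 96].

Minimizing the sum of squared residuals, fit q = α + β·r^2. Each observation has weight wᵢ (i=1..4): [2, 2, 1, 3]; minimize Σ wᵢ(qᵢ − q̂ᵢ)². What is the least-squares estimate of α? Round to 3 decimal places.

Normal-equation sums: Σwᵢ·1 = 8, Σwᵢ·r^2 = 323, Σwᵢ·r^2·r^2 = 16451.
And Σwᵢ·q = 478, Σwᵢ·r^2·q = 24526.
Normal equations: [[8, 323]; [323, 16451]]·[α, β]ᵀ = [478, 24526]ᵀ.
Eliminating β: 16451·(row 1) − 323·(row 2) gives 27279·α = 16451·478 − 323·24526 = -58320, so α = -6480/3031.
Then β = (24526 − 323·(-6480/3031))/16451 = 4646/3031.

α = -2.138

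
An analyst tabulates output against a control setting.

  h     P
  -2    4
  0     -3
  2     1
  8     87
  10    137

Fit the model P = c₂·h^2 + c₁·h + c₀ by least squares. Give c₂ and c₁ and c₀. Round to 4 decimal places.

Entries of AᵀA: Σh^2·h^2 = 14128, Σh^2·h = 1512, Σh^2 = 172, Σh·h = 172, Σh = 18, Σ1 = 5.
For AᵀP: Σh^2·P = 19288, Σh·P = 2060, ΣP = 226.
AᵀA·[c₂, c₁, c₀]ᵀ = AᵀP becomes [[14128, 1512, 172]; [1512, 172, 18]; [172, 18, 5]]·[c₂, c₁, c₀]ᵀ = [19288, 2060, 226]ᵀ.
Solving the 3×3 system (Gaussian elimination) gives c₂ = 4745/3248, c₁ = -877/1624, c₀ = -1263/406.

c₂ = 1.4609, c₁ = -0.5400, c₀ = -3.1108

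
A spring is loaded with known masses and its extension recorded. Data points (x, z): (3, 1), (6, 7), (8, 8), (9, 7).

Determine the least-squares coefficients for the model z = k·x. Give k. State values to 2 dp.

From the data, Σx·x = 190.
Moment sums: Σx·z = 172.
Hence k = 172 / 190 ≈ 0.905263.

k = 0.91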